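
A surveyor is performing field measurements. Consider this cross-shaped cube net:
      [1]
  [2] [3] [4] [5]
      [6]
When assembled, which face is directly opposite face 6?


Net: cross layout. Take square 3 as the base (bottom).
Fold the four squares in the horizontal row up around 3: 2 -> left, 4 -> right, 5 wraps to the top.
Fold 1 and 6 up from 3: 1 -> back, 6 -> front.
Opposite pairs are therefore: (1, 6), (2, 4), (3, 5).
Face 6 is opposite face 1.
face 1


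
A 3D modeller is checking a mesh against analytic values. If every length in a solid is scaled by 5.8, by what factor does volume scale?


Linear scale factor k = 5.8
Rule: under a linear scaling by k, volumes scale by k^3.
k^3 = 5.8 * 5.8 * 5.8
k^3 = 33.64 * 5.8
k^3 = 195.112
Volume scales by a factor of 195.112.
195.112 (dimensionless)


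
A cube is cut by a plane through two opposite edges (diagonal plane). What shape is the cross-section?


Solid: cube
Cutting plane: through two opposite edges (diagonal plane)
Visualize the intersection of the plane with the solid's surface.
The boundary of the cut region is a rectangle.
rectangle


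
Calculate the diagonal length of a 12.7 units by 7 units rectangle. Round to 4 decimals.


Shape: rectangle (diagonal via Pythagoras)
Sides: 12.7 units and 7 units
Formula: d = sqrt(l^2 + w^2)
l^2 = 161.29, w^2 = 49
l^2 + w^2 = 210.29
d = sqrt(210.29)
d = 14.5014
14.5014 units


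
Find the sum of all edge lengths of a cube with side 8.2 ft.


Shape: cube
Side s = 8.2 ft
A cube has 12 edges, all equal.
Formula: total edge length = 12 * s
Total = 12 * 8.2
Total = 98.4
98.4 ft


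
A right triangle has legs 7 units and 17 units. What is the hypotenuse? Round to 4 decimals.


Shape: right triangle
Legs a = 7 units, b = 17 units
Formula: c = sqrt(a^2 + b^2)
a^2 = 49, b^2 = 289
a^2 + b^2 = 338
c = sqrt(338)
c = 18.3848
18.3848 units


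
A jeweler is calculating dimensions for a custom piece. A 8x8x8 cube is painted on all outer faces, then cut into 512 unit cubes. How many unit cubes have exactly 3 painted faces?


Large cube: 8 x 8 x 8, cut into unit cubes.
Cubes with 3 painted faces are at the corners. A cube always has 8 corners.
Count = 8
8 unit cubes


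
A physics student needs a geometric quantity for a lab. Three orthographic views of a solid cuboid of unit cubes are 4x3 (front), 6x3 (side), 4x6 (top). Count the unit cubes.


Orthographic views of a solid rectangular block:
Front view 4 x 3 -> length = 4, height = 3
Side view 6 x 3 -> width = 6, height = 3 (consistent)
Top view 4 x 6 -> confirms length = 4, width = 6
The block is 4 x 6 x 3.
Total unit cubes = 4 * 6 * 3 = 72
72 unit cubes


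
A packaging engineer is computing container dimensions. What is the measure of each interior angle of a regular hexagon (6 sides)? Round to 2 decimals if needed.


Shape: regular hexagon (6 sides)
Formula: interior angle = (n - 2) * 180 / n
(n - 2) = 4
(n - 2) * 180 = 720
angle = 720 / 6
angle = 120
120 degrees


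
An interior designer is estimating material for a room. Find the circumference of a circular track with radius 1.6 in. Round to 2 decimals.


Shape: circle
Radius r = 1.6 in
Formula: C = 2 * pi * r
C = 2 * pi * 1.6
C = 3.2 * pi
C = 10.05
10.05 in


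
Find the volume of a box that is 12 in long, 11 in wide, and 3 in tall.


Shape: rectangular prism
l = 12 in, w = 11 in, h = 3 in
Formula: V = l * w * h
V = 12 * 11 * 3
V = 132 * 3
V = 396
396 in^3


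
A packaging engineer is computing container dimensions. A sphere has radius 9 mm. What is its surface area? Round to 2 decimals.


Shape: sphere
Radius r = 9 mm
Formula: SA = 4 * pi * r^2
r^2 = 81
SA = 4 * pi * 81
SA = 324 * pi
SA = 1017.88
1017.88 mm^2


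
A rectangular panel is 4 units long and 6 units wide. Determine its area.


Shape: rectangle
Length l = 4 units, Width w = 6 units
Formula: A = l * w
A = 4 * 6
A = 24
24 units^2


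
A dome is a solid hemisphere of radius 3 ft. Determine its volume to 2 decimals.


Shape: hemisphere (half of a sphere)
Radius r = 3 ft
Formula: V = (1/2) * (4/3) * pi * r^3 = (2/3) * pi * r^3
r^3 = 27
(2/3) * 27 = 18
V = 18 * pi
V = 56.55
56.55 ft^3


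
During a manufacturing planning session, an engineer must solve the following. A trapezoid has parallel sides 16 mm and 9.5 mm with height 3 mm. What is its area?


Shape: trapezoid
Parallel sides a = 16 mm, b = 9.5 mm; Height h = 3 mm
Formula: A = (a + b) * h / 2
a + b = 16 + 9.5 = 25.5
A = 25.5 * 3 / 2
A = 76.5 / 2
A = 38.25
38.25 mm^2


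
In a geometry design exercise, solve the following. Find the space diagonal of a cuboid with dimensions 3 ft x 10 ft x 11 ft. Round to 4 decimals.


Shape: rectangular box (space diagonal)
l = 3 ft, w = 10 ft, h = 11 ft
Visualize: the diagonal of the base, then a right triangle with that diagonal and the height.
Formula: d = sqrt(l^2 + w^2 + h^2)
l^2 + w^2 + h^2 = 9 + 100 + 121 = 230
d = sqrt(230)
d = 15.1658
15.1658 ft


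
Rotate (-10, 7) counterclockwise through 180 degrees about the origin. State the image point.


Transformation: rotation about the origin
Original point: (-10, 7)
Rule for 180 deg: (x, y) -> (-x, -y)
Apply: (-10, 7) -> (10, -7)
(10, -7)


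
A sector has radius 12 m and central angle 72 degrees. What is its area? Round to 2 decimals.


Shape: circular sector
Radius r = 12 m, Angle = 72 degrees
Formula: A = (angle/360) * pi * r^2
r^2 = 144
Fraction of circle = 72/360
A = (72/360) * pi * 144
A = 28.8 * pi
A = 90.48
90.48 m^2


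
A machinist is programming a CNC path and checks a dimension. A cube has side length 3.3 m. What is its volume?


Shape: cube
Side s = 3.3 m
Formula: V = s^3
V = 3.3 * 3.3 * 3.3
V = 10.89 * 3.3
V = 35.937
35.937 m^3


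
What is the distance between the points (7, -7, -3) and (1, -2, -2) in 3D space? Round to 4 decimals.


3D distance between two points
P1 = (7, -7, -3), P2 = (1, -2, -2)
Formula: d = sqrt((x2-x1)^2 + (y2-y1)^2 + (z2-z1)^2)
dx = 1 - 7 = -6
dy = -2 - -7 = 5
dz = -2 - -3 = 1
dx^2 + dy^2 + dz^2 = 36 + 25 + 1 = 62
d = sqrt(62)
d = 7.874
7.874 units


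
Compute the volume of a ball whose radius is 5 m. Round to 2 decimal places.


Shape: sphere
Radius r = 5 m
Formula: V = (4/3) * pi * r^3
r^3 = 125
(4/3) * 125 = 166.666667
V = 166.666667 * pi
V = 523.6
523.6 m^3


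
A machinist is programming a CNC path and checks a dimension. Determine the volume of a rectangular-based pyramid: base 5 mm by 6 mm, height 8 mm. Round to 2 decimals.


Shape: rectangular pyramid
Base: 5 mm x 6 mm, Height h = 8 mm
Formula: V = (1/3) * base_area * h
base_area = 5 * 6 = 30
base_area * h = 30 * 8 = 240
V = 240 / 3
V = 80
80 mm^3


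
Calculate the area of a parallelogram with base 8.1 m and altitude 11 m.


Shape: parallelogram
Base b = 8.1 m, Height h = 11 m
Formula: A = b * h
A = 8.1 * 11
A = 89.1
89.1 m^2


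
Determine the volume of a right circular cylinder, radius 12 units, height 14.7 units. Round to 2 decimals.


Shape: cylinder
Radius r = 12 units, Height h = 14.7 units
Formula: V = pi * r^2 * h
r^2 = 144
V = pi * 144 * 14.7
V = 2116.8 * pi
V = 6650.12
6650.12 units^3


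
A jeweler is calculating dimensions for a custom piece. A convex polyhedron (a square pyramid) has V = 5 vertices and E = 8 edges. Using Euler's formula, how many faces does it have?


Polyhedron: square pyramid
Euler's formula for convex polyhedra: V - E + F = 2
Given: V = 5 vertices and E = 8 edges
Solve for F:
F = 2 + E - V = 2 + 8 - 5 = 5
5 faces


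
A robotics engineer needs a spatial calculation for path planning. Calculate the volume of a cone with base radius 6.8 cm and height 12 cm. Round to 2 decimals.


Shape: cone
Radius r = 6.8 cm, Height h = 12 cm
Formula: V = (1/3) * pi * r^2 * h
r^2 = 46.24
pi * r^2 * h = pi * 46.24 * 12 = 554.88 * pi
V = 554.88 * pi / 3
V = 581.07
581.07 cm^3


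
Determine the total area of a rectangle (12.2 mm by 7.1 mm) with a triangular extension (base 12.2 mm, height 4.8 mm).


Composite shape: rectangle + triangle
Rectangle area = 12.2 * 7.1 = 86.62
Triangle area = 0.5 * 12.2 * 4.8 = 29.28
Total = 86.62 + 29.28
Total = 115.9
115.9 mm^2


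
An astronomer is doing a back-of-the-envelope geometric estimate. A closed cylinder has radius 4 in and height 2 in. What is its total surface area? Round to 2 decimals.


Shape: closed cylinder
Radius r = 4 in, Height h = 2 in
Formula: SA = 2*pi*r^2 + 2*pi*r*h = 2*pi*r*(r + h)
r + h = 6
2 * r * (r + h) = 2 * 4 * 6 = 48
SA = 48 * pi
SA = 150.8
150.8 in^2


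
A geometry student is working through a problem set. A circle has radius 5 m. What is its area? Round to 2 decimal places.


Shape: circle
Radius r = 5 m
Formula: A = pi * r^2
r^2 = 5^2 = 25
A = pi * 25
A = 78.54
78.54 m^2


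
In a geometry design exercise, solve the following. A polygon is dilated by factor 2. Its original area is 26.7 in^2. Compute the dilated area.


Linear scale factor k = 2
Original area = 26.7 in^2
Rule: under a linear scaling by k, areas scale by k^2.
k^2 = 2^2 = 4
New area = 26.7 * 4
New area = 106.8
106.8 in^2


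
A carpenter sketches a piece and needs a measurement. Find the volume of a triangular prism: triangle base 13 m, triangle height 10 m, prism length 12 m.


Shape: triangular prism
Triangle base = 13 m, triangle height = 10 m, prism length L = 12 m
Formula: V = (1/2 * b * h_tri) * L
Cross-section area = 0.5 * 13 * 10 = 65
V = 65 * 12
V = 780
780 m^3


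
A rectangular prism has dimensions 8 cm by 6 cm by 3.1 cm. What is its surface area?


Shape: rectangular prism
l = 8 cm, w = 6 cm, h = 3.1 cm
Formula: SA = 2(lw + lh + wh)
lw = 48, lh = 24.8, wh = 18.6
lw + lh + wh = 91.4
SA = 2 * 91.4
SA = 182.8
182.8 cm^2


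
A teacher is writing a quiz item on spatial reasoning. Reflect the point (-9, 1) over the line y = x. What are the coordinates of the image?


Transformation: reflection
Original point: (-9, 1)
Rule for reflection over y = x: (x, y) -> (y, x)
Apply: (-9, 1) -> (1, -9)
(1, -9)


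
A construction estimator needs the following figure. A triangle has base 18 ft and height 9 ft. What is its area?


Shape: triangle
Base b = 18 ft, Height h = 9 ft
Formula: A = (1/2) * b * h
A = 0.5 * 18 * 9
A = 0.5 * 162
A = 81
81 ft^2


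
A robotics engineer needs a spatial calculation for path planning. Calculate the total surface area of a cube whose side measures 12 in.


Shape: cube
Side s = 12 in
A cube has 6 square faces.
Formula: SA = 6 * s^2
s^2 = 144
SA = 6 * 144
SA = 864
864 in^2


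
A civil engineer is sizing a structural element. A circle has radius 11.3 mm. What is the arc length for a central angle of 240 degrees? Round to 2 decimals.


Shape: circular arc
Radius r = 11.3 mm, Angle = 240 degrees
Formula: L = (angle/360) * 2 * pi * r
2 * pi * r = 22.6 * pi
L = (240/360) * 22.6 * pi
L = 15.066667 * pi
L = 47.33
47.33 mm


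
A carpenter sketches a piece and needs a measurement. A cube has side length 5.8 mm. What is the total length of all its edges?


Shape: cube
Side s = 5.8 mm
A cube has 12 edges, all equal.
Formula: total edge length = 12 * s
Total = 12 * 5.8
Total = 69.6
69.6 mm


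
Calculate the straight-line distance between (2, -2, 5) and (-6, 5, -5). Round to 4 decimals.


3D distance between two points
P1 = (2, -2, 5), P2 = (-6, 5, -5)
Formula: d = sqrt((x2-x1)^2 + (y2-y1)^2 + (z2-z1)^2)
dx = -6 - 2 = -8
dy = 5 - -2 = 7
dz = -5 - 5 = -10
dx^2 + dy^2 + dz^2 = 64 + 49 + 100 = 213
d = sqrt(213)
d = 14.5945
14.5945 units


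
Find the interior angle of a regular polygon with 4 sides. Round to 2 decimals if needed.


Shape: regular square (4 sides)
Formula: interior angle = (n - 2) * 180 / n
(n - 2) = 2
(n - 2) * 180 = 360
angle = 360 / 4
angle = 90
90 degrees


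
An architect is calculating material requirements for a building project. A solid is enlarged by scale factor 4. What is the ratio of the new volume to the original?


Linear scale factor k = 4
Rule: under a linear scaling by k, volumes scale by k^3.
k^3 = 4 * 4 * 4
k^3 = 16 * 4
k^3 = 64
Volume scales by a factor of 64.
64 (dimensionless)


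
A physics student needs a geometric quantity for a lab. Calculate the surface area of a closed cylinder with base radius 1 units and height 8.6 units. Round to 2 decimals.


Shape: closed cylinder
Radius r = 1 units, Height h = 8.6 units
Formula: SA = 2*pi*r^2 + 2*pi*r*h = 2*pi*r*(r + h)
r + h = 9.6
2 * r * (r + h) = 2 * 1 * 9.6 = 19.2
SA = 19.2 * pi
SA = 60.32
60.32 units^2


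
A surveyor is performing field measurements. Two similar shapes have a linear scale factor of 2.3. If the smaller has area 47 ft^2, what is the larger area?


Linear scale factor k = 2.3
Original area = 47 ft^2
Rule: under a linear scaling by k, areas scale by k^2.
k^2 = 2.3^2 = 5.29
New area = 47 * 5.29
New area = 248.63
248.63 ft^2


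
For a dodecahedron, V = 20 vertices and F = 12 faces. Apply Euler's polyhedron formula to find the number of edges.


Polyhedron: dodecahedron
Euler's formula for convex polyhedra: V - E + F = 2
Given: V = 20 vertices and F = 12 faces
Solve for E:
E = V + F - 2 = 20 + 12 - 2 = 30
30 edges


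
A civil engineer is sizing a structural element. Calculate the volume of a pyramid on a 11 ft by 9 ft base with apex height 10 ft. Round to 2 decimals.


Shape: rectangular pyramid
Base: 11 ft x 9 ft, Height h = 10 ft
Formula: V = (1/3) * base_area * h
base_area = 11 * 9 = 99
base_area * h = 99 * 10 = 990
V = 990 / 3
V = 330
330 ft^3


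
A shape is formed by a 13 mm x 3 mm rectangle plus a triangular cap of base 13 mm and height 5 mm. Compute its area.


Composite shape: rectangle + triangle
Rectangle area = 13 * 3 = 39
Triangle area = 0.5 * 13 * 5 = 32.5
Total = 39 + 32.5
Total = 71.5
71.5 mm^2


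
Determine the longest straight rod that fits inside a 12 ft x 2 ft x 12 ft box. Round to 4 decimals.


Shape: rectangular box (space diagonal)
l = 12 ft, w = 2 ft, h = 12 ft
Visualize: the diagonal of the base, then a right triangle with that diagonal and the height.
Formula: d = sqrt(l^2 + w^2 + h^2)
l^2 + w^2 + h^2 = 144 + 4 + 144 = 292
d = sqrt(292)
d = 17.088
17.088 ft


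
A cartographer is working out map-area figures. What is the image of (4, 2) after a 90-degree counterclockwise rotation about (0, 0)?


Transformation: rotation about the origin
Original point: (4, 2)
Rule for 90 deg counterclockwise: (x, y) -> (-y, x)
Apply: (4, 2) -> (-2, 4)
(-2, 4)


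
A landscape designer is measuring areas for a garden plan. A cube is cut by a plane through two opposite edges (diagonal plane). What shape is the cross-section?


Solid: cube
Cutting plane: through two opposite edges (diagonal plane)
Visualize the intersection of the plane with the solid's surface.
The boundary of the cut region is a rectangle.
rectangle


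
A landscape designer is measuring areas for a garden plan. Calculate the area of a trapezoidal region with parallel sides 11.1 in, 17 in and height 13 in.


Shape: trapezoid
Parallel sides a = 11.1 in, b = 17 in; Height h = 13 in
Formula: A = (a + b) * h / 2
a + b = 11.1 + 17 = 28.1
A = 28.1 * 13 / 2
A = 365.3 / 2
A = 182.65
182.65 in^2


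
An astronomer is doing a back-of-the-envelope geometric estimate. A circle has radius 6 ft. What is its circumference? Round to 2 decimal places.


Shape: circle
Radius r = 6 ft
Formula: C = 2 * pi * r
C = 2 * pi * 6
C = 12 * pi
C = 37.7
37.7 ft


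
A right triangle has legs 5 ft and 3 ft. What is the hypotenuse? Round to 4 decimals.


Shape: right triangle
Legs a = 5 ft, b = 3 ft
Formula: c = sqrt(a^2 + b^2)
a^2 = 25, b^2 = 9
a^2 + b^2 = 34
c = sqrt(34)
c = 5.831
5.831 ft


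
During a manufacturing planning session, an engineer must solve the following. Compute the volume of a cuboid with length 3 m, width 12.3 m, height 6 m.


Shape: rectangular prism
l = 3 m, w = 12.3 m, h = 6 m
Formula: V = l * w * h
V = 3 * 12.3 * 6
V = 36.9 * 6
V = 221.4
221.4 m^3


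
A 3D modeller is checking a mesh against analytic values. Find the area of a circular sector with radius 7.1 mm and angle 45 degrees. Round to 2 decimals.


Shape: circular sector
Radius r = 7.1 mm, Angle = 45 degrees
Formula: A = (angle/360) * pi * r^2
r^2 = 50.41
Fraction of circle = 45/360
A = (45/360) * pi * 50.41
A = 6.30125 * pi
A = 19.8
19.8 mm^2


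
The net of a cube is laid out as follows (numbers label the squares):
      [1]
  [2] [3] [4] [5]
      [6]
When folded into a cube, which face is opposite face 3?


Net: cross layout. Take square 3 as the base (bottom).
Fold the four squares in the horizontal row up around 3: 2 -> left, 4 -> right, 5 wraps to the top.
Fold 1 and 6 up from 3: 1 -> back, 6 -> front.
Opposite pairs are therefore: (1, 6), (2, 4), (3, 5).
Face 3 is opposite face 5.
face 5


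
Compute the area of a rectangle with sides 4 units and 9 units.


Shape: rectangle
Length l = 4 units, Width w = 9 units
Formula: A = l * w
A = 4 * 9
A = 36
36 units^2


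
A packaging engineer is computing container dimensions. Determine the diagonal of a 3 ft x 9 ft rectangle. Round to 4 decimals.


Shape: rectangle (diagonal via Pythagoras)
Sides: 3 ft and 9 ft
Formula: d = sqrt(l^2 + w^2)
l^2 = 9, w^2 = 81
l^2 + w^2 = 90
d = sqrt(90)
d = 9.4868
9.4868 ft


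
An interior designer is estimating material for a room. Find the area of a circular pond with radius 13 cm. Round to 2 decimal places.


Shape: circle
Radius r = 13 cm
Formula: A = pi * r^2
r^2 = 13^2 = 169
A = pi * 169
A = 530.93
530.93 cm^2


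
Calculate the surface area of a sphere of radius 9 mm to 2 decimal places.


Shape: sphere
Radius r = 9 mm
Formula: SA = 4 * pi * r^2
r^2 = 81
SA = 4 * pi * 81
SA = 324 * pi
SA = 1017.88
1017.88 mm^2


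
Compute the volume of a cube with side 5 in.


Shape: cube
Side s = 5 in
Formula: V = s^3
V = 5 * 5 * 5
V = 25 * 5
V = 125
125 in^3


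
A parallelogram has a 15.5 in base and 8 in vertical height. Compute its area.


Shape: parallelogram
Base b = 15.5 in, Height h = 8 in
Formula: A = b * h
A = 15.5 * 8
A = 124
124 in^2


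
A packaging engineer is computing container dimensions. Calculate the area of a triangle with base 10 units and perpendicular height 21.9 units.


Shape: triangle
Base b = 10 units, Height h = 21.9 units
Formula: A = (1/2) * b * h
A = 0.5 * 10 * 21.9
A = 0.5 * 219
A = 109.5
109.5 units^2


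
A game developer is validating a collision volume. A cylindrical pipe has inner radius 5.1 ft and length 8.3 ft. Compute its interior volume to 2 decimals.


Shape: cylinder
Radius r = 5.1 ft, Height h = 8.3 ft
Formula: V = pi * r^2 * h
r^2 = 26.01
V = pi * 26.01 * 8.3
V = 215.883 * pi
V = 678.22
678.22 ft^3


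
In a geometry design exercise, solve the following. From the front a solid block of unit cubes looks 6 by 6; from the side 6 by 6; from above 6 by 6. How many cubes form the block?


Orthographic views of a solid rectangular block:
Front view 6 x 6 -> length = 6, height = 6
Side view 6 x 6 -> width = 6, height = 6 (consistent)
Top view 6 x 6 -> confirms length = 6, width = 6
The block is 6 x 6 x 6.
Total unit cubes = 6 * 6 * 6 = 216
216 unit cubes


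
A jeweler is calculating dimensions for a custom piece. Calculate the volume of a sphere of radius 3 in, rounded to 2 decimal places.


Shape: sphere
Radius r = 3 in
Formula: V = (4/3) * pi * r^3
r^3 = 27
(4/3) * 27 = 36
V = 36 * pi
V = 113.1
113.1 in^3


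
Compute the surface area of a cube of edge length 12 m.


Shape: cube
Side s = 12 m
A cube has 6 square faces.
Formula: SA = 6 * s^2
s^2 = 144
SA = 6 * 144
SA = 864
864 m^2


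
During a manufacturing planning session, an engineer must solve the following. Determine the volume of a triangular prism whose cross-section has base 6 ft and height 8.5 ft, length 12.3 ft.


Shape: triangular prism
Triangle base = 6 ft, triangle height = 8.5 ft, prism length L = 12.3 ft
Formula: V = (1/2 * b * h_tri) * L
Cross-section area = 0.5 * 6 * 8.5 = 25.5
V = 25.5 * 12.3
V = 313.65
313.65 ft^3


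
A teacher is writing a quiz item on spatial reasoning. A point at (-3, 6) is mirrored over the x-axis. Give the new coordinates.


Transformation: reflection
Original point: (-3, 6)
Rule for reflection over the x-axis: (x, y) -> (x, -y)
Apply: (-3, 6) -> (-3, -6)
(-3, -6)


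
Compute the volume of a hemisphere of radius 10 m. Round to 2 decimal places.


Shape: hemisphere (half of a sphere)
Radius r = 10 m
Formula: V = (1/2) * (4/3) * pi * r^3 = (2/3) * pi * r^3
r^3 = 1000
(2/3) * 1000 = 666.666667
V = 666.666667 * pi
V = 2094.4
2094.4 m^3


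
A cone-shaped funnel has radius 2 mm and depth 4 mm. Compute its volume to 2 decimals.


Shape: cone
Radius r = 2 mm, Height h = 4 mm
Formula: V = (1/3) * pi * r^2 * h
r^2 = 4
pi * r^2 * h = pi * 4 * 4 = 16 * pi
V = 16 * pi / 3
V = 16.76
16.76 mm^3


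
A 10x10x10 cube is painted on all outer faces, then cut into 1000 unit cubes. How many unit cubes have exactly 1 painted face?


Large cube: 10 x 10 x 10, cut into unit cubes.
n = 10, so n - 2 = 8
Cubes with 1 painted face lie in the interior of each face.
A cube has 6 faces; each contributes (n - 2)^2 = 64 such cubes.
Count = 6 * 64 = 384
384 unit cubes


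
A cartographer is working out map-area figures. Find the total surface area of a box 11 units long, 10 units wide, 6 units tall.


Shape: rectangular prism
l = 11 units, w = 10 units, h = 6 units
Formula: SA = 2(lw + lh + wh)
lw = 110, lh = 66, wh = 60
lw + lh + wh = 236
SA = 2 * 236
SA = 472
472 units^2


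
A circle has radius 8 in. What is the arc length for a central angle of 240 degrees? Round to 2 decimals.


Shape: circular arc
Radius r = 8 in, Angle = 240 degrees
Formula: L = (angle/360) * 2 * pi * r
2 * pi * r = 16 * pi
L = (240/360) * 16 * pi
L = 10.666667 * pi
L = 33.51
33.51 in


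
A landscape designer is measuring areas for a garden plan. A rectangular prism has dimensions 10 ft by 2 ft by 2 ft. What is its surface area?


Shape: rectangular prism
l = 10 ft, w = 2 ft, h = 2 ft
Formula: SA = 2(lw + lh + wh)
lw = 20, lh = 20, wh = 4
lw + lh + wh = 44
SA = 2 * 44
SA = 88
88 ft^2


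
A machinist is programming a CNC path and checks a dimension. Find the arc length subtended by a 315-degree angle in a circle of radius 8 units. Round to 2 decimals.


Shape: circular arc
Radius r = 8 units, Angle = 315 degrees
Formula: L = (angle/360) * 2 * pi * r
2 * pi * r = 16 * pi
L = (315/360) * 16 * pi
L = 14 * pi
L = 43.98
43.98 units


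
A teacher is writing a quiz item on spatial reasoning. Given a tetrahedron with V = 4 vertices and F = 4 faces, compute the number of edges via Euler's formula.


Polyhedron: tetrahedron
Euler's formula for convex polyhedra: V - E + F = 2
Given: V = 4 vertices and F = 4 faces
Solve for E:
E = V + F - 2 = 4 + 4 - 2 = 6
6 edges


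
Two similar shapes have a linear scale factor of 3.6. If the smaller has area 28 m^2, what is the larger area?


Linear scale factor k = 3.6
Original area = 28 m^2
Rule: under a linear scaling by k, areas scale by k^2.
k^2 = 3.6^2 = 12.96
New area = 28 * 12.96
New area = 362.88
362.88 m^2


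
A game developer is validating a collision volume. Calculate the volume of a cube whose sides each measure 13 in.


Shape: cube
Side s = 13 in
Formula: V = s^3
V = 13 * 13 * 13
V = 169 * 13
V = 2197
2197 in^3


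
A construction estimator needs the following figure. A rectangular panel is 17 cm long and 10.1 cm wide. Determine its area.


Shape: rectangle
Length l = 17 cm, Width w = 10.1 cm
Formula: A = l * w
A = 17 * 10.1
A = 171.7
171.7 cm^2


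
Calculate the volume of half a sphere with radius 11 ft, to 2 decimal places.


Shape: hemisphere (half of a sphere)
Radius r = 11 ft
Formula: V = (1/2) * (4/3) * pi * r^3 = (2/3) * pi * r^3
r^3 = 1331
(2/3) * 1331 = 887.333333
V = 887.333333 * pi
V = 2787.64
2787.64 ft^3


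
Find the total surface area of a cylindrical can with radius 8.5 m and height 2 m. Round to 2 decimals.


Shape: closed cylinder
Radius r = 8.5 m, Height h = 2 m
Formula: SA = 2*pi*r^2 + 2*pi*r*h = 2*pi*r*(r + h)
r + h = 10.5
2 * r * (r + h) = 2 * 8.5 * 10.5 = 178.5
SA = 178.5 * pi
SA = 560.77
560.77 m^2


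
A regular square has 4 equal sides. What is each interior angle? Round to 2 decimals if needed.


Shape: regular square (4 sides)
Formula: interior angle = (n - 2) * 180 / n
(n - 2) = 2
(n - 2) * 180 = 360
angle = 360 / 4
angle = 90
90 degrees


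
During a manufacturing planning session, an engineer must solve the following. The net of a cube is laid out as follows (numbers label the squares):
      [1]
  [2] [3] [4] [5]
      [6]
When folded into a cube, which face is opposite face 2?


Net: cross layout. Take square 3 as the base (bottom).
Fold the four squares in the horizontal row up around 3: 2 -> left, 4 -> right, 5 wraps to the top.
Fold 1 and 6 up from 3: 1 -> back, 6 -> front.
Opposite pairs are therefore: (1, 6), (2, 4), (3, 5).
Face 2 is opposite face 4.
face 4


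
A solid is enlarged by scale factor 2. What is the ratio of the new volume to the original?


Linear scale factor k = 2
Rule: under a linear scaling by k, volumes scale by k^3.
k^3 = 2 * 2 * 2
k^3 = 4 * 2
k^3 = 8
Volume scales by a factor of 8.
8 (dimensionless)


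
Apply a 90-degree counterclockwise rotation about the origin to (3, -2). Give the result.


Transformation: rotation about the origin
Original point: (3, -2)
Rule for 90 deg counterclockwise: (x, y) -> (-y, x)
Apply: (3, -2) -> (2, 3)
(2, 3)


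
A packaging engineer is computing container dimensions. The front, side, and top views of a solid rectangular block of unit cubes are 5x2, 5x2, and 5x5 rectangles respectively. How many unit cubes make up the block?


Orthographic views of a solid rectangular block:
Front view 5 x 2 -> length = 5, height = 2
Side view 5 x 2 -> width = 5, height = 2 (consistent)
Top view 5 x 5 -> confirms length = 5, width = 5
The block is 5 x 5 x 2.
Total unit cubes = 5 * 5 * 2 = 50
50 unit cubes


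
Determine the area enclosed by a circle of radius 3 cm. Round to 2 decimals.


Shape: circle
Radius r = 3 cm
Formula: A = pi * r^2
r^2 = 3^2 = 9
A = pi * 9
A = 28.27
28.27 cm^2


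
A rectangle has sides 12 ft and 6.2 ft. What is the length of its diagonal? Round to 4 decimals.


Shape: rectangle (diagonal via Pythagoras)
Sides: 12 ft and 6.2 ft
Formula: d = sqrt(l^2 + w^2)
l^2 = 144, w^2 = 38.44
l^2 + w^2 = 182.44
d = sqrt(182.44)
d = 13.507
13.507 ft


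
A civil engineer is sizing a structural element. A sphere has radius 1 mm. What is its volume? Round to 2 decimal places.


Shape: sphere
Radius r = 1 mm
Formula: V = (4/3) * pi * r^3
r^3 = 1
(4/3) * 1 = 1.333333
V = 1.333333 * pi
V = 4.19
4.19 mm^3


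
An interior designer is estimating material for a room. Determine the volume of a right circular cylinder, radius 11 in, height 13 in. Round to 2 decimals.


Shape: cylinder
Radius r = 11 in, Height h = 13 in
Formula: V = pi * r^2 * h
r^2 = 121
V = pi * 121 * 13
V = 1573 * pi
V = 4941.73
4941.73 in^3


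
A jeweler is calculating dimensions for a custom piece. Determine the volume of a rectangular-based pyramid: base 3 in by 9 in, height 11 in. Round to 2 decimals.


Shape: rectangular pyramid
Base: 3 in x 9 in, Height h = 11 in
Formula: V = (1/3) * base_area * h
base_area = 3 * 9 = 27
base_area * h = 27 * 11 = 297
V = 297 / 3
V = 99
99 in^3


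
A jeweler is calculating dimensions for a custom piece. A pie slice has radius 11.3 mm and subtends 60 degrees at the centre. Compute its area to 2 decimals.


Shape: circular sector
Radius r = 11.3 mm, Angle = 60 degrees
Formula: A = (angle/360) * pi * r^2
r^2 = 127.69
Fraction of circle = 60/360
A = (60/360) * pi * 127.69
A = 21.281667 * pi
A = 66.86
66.86 mm^2


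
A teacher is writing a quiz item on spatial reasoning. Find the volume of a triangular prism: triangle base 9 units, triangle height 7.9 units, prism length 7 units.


Shape: triangular prism
Triangle base = 9 units, triangle height = 7.9 units, prism length L = 7 units
Formula: V = (1/2 * b * h_tri) * L
Cross-section area = 0.5 * 9 * 7.9 = 35.55
V = 35.55 * 7
V = 248.85
248.85 units^3


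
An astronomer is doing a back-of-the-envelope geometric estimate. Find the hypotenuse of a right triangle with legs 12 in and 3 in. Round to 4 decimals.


Shape: right triangle
Legs a = 12 in, b = 3 in
Formula: c = sqrt(a^2 + b^2)
a^2 = 144, b^2 = 9
a^2 + b^2 = 153
c = sqrt(153)
c = 12.3693
12.3693 in


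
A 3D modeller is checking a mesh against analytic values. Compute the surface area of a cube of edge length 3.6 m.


Shape: cube
Side s = 3.6 m
A cube has 6 square faces.
Formula: SA = 6 * s^2
s^2 = 12.96
SA = 6 * 12.96
SA = 77.76
77.76 m^2


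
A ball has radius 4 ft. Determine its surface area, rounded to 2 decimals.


Shape: sphere
Radius r = 4 ft
Formula: SA = 4 * pi * r^2
r^2 = 16
SA = 4 * pi * 16
SA = 64 * pi
SA = 201.06
201.06 ft^2


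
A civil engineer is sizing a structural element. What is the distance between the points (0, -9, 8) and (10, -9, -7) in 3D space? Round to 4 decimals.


3D distance between two points
P1 = (0, -9, 8), P2 = (10, -9, -7)
Formula: d = sqrt((x2-x1)^2 + (y2-y1)^2 + (z2-z1)^2)
dx = 10 - 0 = 10
dy = -9 - -9 = 0
dz = -7 - 8 = -15
dx^2 + dy^2 + dz^2 = 100 + 0 + 225 = 325
d = sqrt(325)
d = 18.0278
18.0278 units


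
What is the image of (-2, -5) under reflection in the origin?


Transformation: reflection
Original point: (-2, -5)
Rule for reflection through the origin: (x, y) -> (-x, -y)
Apply: (-2, -5) -> (2, 5)
(2, 5)


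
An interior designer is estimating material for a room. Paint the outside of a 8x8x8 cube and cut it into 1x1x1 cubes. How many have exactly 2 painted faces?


Large cube: 8 x 8 x 8, cut into unit cubes.
n = 8, so n - 2 = 6
Cubes with 2 painted faces lie along the edges, excluding corners.
A cube has 12 edges; each contributes (n - 2) = 6 such cubes.
Count = 12 * 6 = 72
72 unit cubes


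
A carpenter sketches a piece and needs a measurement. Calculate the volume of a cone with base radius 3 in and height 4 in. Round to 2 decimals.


Shape: cone
Radius r = 3 in, Height h = 4 in
Formula: V = (1/3) * pi * r^2 * h
r^2 = 9
pi * r^2 * h = pi * 9 * 4 = 36 * pi
V = 36 * pi / 3
V = 37.7
37.7 in^3


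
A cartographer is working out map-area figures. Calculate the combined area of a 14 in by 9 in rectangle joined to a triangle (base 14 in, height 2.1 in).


Composite shape: rectangle + triangle
Rectangle area = 14 * 9 = 126
Triangle area = 0.5 * 14 * 2.1 = 14.7
Total = 126 + 14.7
Total = 140.7
140.7 in^2


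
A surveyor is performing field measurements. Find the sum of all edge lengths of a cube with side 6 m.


Shape: cube
Side s = 6 m
A cube has 12 edges, all equal.
Formula: total edge length = 12 * s
Total = 12 * 6
Total = 72
72 m


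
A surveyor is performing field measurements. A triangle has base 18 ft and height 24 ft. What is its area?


Shape: triangle
Base b = 18 ft, Height h = 24 ft
Formula: A = (1/2) * b * h
A = 0.5 * 18 * 24
A = 0.5 * 432
A = 216
216 ft^2


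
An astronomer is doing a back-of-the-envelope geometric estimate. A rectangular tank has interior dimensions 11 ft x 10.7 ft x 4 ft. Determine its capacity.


Shape: rectangular prism
l = 11 ft, w = 10.7 ft, h = 4 ft
Formula: V = l * w * h
V = 11 * 10.7 * 4
V = 117.7 * 4
V = 470.8
470.8 ft^3


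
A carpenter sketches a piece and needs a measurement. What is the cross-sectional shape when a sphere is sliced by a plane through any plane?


Solid: sphere
Cutting plane: through any plane
Visualize the intersection of the plane with the solid's surface.
The boundary of the cut region is a circle.
circle


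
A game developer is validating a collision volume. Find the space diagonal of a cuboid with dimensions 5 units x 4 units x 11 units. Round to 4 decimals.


Shape: rectangular box (space diagonal)
l = 5 units, w = 4 units, h = 11 units
Visualize: the diagonal of the base, then a right triangle with that diagonal and the height.
Formula: d = sqrt(l^2 + w^2 + h^2)
l^2 + w^2 + h^2 = 25 + 16 + 121 = 162
d = sqrt(162)
d = 12.7279
12.7279 units


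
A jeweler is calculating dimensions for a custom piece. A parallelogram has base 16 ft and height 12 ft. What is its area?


Shape: parallelogram
Base b = 16 ft, Height h = 12 ft
Formula: A = b * h
A = 16 * 12
A = 192
192 ft^2


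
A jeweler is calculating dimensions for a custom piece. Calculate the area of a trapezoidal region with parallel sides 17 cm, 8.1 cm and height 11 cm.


Shape: trapezoid
Parallel sides a = 17 cm, b = 8.1 cm; Height h = 11 cm
Formula: A = (a + b) * h / 2
a + b = 17 + 8.1 = 25.1
A = 25.1 * 11 / 2
A = 276.1 / 2
A = 138.05
138.05 cm^2


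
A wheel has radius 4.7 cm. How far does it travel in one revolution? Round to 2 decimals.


Shape: circle
Radius r = 4.7 cm
Formula: C = 2 * pi * r
C = 2 * pi * 4.7
C = 9.4 * pi
C = 29.53
29.53 cm


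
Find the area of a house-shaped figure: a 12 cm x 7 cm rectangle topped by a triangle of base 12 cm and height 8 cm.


Composite shape: rectangle + triangle
Rectangle area = 12 * 7 = 84
Triangle area = 0.5 * 12 * 8 = 48
Total = 84 + 48
Total = 132
132 cm^2


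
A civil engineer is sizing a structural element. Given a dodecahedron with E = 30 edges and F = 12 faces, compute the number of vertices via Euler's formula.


Polyhedron: dodecahedron
Euler's formula for convex polyhedra: V - E + F = 2
Given: E = 30 edges and F = 12 faces
Solve for V:
V = 2 + E - F = 2 + 30 - 12 = 20
20 vertices


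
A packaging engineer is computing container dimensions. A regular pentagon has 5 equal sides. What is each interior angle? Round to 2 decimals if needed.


Shape: regular pentagon (5 sides)
Formula: interior angle = (n - 2) * 180 / n
(n - 2) = 3
(n - 2) * 180 = 540
angle = 540 / 5
angle = 108
108 degrees


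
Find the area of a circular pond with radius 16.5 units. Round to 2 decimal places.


Shape: circle
Radius r = 16.5 units
Formula: A = pi * r^2
r^2 = 16.5^2 = 272.25
A = pi * 272.25
A = 855.3
855.3 units^2


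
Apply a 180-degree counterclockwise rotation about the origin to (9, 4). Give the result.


Transformation: rotation about the origin
Original point: (9, 4)
Rule for 180 deg: (x, y) -> (-x, -y)
Apply: (9, 4) -> (-9, -4)
(-9, -4)


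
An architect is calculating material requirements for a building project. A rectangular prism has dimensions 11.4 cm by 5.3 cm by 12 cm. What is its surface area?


Shape: rectangular prism
l = 11.4 cm, w = 5.3 cm, h = 12 cm
Formula: SA = 2(lw + lh + wh)
lw = 60.42, lh = 136.8, wh = 63.6
lw + lh + wh = 260.82
SA = 2 * 260.82
SA = 521.64
521.64 cm^2


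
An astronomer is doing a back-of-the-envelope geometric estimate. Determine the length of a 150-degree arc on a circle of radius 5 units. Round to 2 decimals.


Shape: circular arc
Radius r = 5 units, Angle = 150 degrees
Formula: L = (angle/360) * 2 * pi * r
2 * pi * r = 10 * pi
L = (150/360) * 10 * pi
L = 4.166667 * pi
L = 13.09
13.09 units


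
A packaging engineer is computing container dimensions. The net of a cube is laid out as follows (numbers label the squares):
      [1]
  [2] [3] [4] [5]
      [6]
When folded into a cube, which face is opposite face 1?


Net: cross layout. Take square 3 as the base (bottom).
Fold the four squares in the horizontal row up around 3: 2 -> left, 4 -> right, 5 wraps to the top.
Fold 1 and 6 up from 3: 1 -> back, 6 -> front.
Opposite pairs are therefore: (1, 6), (2, 4), (3, 5).
Face 1 is opposite face 6.
face 6


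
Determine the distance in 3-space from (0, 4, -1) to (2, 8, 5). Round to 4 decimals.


3D distance between two points
P1 = (0, 4, -1), P2 = (2, 8, 5)
Formula: d = sqrt((x2-x1)^2 + (y2-y1)^2 + (z2-z1)^2)
dx = 2 - 0 = 2
dy = 8 - 4 = 4
dz = 5 - -1 = 6
dx^2 + dy^2 + dz^2 = 4 + 16 + 36 = 56
d = sqrt(56)
d = 7.4833
7.4833 units


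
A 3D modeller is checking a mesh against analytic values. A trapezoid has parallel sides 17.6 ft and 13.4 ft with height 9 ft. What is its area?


Shape: trapezoid
Parallel sides a = 17.6 ft, b = 13.4 ft; Height h = 9 ft
Formula: A = (a + b) * h / 2
a + b = 17.6 + 13.4 = 31
A = 31 * 9 / 2
A = 279 / 2
A = 139.5
139.5 ft^2


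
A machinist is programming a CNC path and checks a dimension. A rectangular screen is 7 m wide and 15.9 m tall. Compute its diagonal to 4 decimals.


Shape: rectangle (diagonal via Pythagoras)
Sides: 7 m and 15.9 m
Formula: d = sqrt(l^2 + w^2)
l^2 = 49, w^2 = 252.81
l^2 + w^2 = 301.81
d = sqrt(301.81)
d = 17.3727
17.3727 m


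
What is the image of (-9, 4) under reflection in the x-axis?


Transformation: reflection
Original point: (-9, 4)
Rule for reflection over the x-axis: (x, y) -> (x, -y)
Apply: (-9, 4) -> (-9, -4)
(-9, -4)


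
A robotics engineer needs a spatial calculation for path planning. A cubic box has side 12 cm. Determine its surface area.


Shape: cube
Side s = 12 cm
A cube has 6 square faces.
Formula: SA = 6 * s^2
s^2 = 144
SA = 6 * 144
SA = 864
864 cm^2


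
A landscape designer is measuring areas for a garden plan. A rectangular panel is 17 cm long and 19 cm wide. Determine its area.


Shape: rectangle
Length l = 17 cm, Width w = 19 cm
Formula: A = l * w
A = 17 * 19
A = 323
323 cm^2


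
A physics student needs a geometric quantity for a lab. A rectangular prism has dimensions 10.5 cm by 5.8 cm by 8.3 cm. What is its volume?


Shape: rectangular prism
l = 10.5 cm, w = 5.8 cm, h = 8.3 cm
Formula: V = l * w * h
V = 10.5 * 5.8 * 8.3
V = 60.9 * 8.3
V = 505.47
505.47 cm^3


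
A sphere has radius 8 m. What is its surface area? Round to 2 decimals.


Shape: sphere
Radius r = 8 m
Formula: SA = 4 * pi * r^2
r^2 = 64
SA = 4 * pi * 64
SA = 256 * pi
SA = 804.25
804.25 m^2


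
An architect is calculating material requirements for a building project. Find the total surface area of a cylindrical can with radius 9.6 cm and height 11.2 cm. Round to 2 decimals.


Shape: closed cylinder
Radius r = 9.6 cm, Height h = 11.2 cm
Formula: SA = 2*pi*r^2 + 2*pi*r*h = 2*pi*r*(r + h)
r + h = 20.8
2 * r * (r + h) = 2 * 9.6 * 20.8 = 399.36
SA = 399.36 * pi
SA = 1254.63
1254.63 cm^2


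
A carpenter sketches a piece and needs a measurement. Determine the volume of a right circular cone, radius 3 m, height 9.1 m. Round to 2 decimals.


Shape: cone
Radius r = 3 m, Height h = 9.1 m
Formula: V = (1/3) * pi * r^2 * h
r^2 = 9
pi * r^2 * h = pi * 9 * 9.1 = 81.9 * pi
V = 81.9 * pi / 3
V = 85.77
85.77 m^3


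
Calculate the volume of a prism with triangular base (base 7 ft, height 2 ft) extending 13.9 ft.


Shape: triangular prism
Triangle base = 7 ft, triangle height = 2 ft, prism length L = 13.9 ft
Formula: V = (1/2 * b * h_tri) * L
Cross-section area = 0.5 * 7 * 2 = 7
V = 7 * 13.9
V = 97.3
97.3 ft^3


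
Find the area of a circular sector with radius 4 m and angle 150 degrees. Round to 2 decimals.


Shape: circular sector
Radius r = 4 m, Angle = 150 degrees
Formula: A = (angle/360) * pi * r^2
r^2 = 16
Fraction of circle = 150/360
A = (150/360) * pi * 16
A = 6.666667 * pi
A = 20.94
20.94 m^2


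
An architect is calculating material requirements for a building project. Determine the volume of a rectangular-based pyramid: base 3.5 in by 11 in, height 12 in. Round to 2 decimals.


Shape: rectangular pyramid
Base: 3.5 in x 11 in, Height h = 12 in
Formula: V = (1/3) * base_area * h
base_area = 3.5 * 11 = 38.5
base_area * h = 38.5 * 12 = 462
V = 462 / 3
V = 154
154 in^3


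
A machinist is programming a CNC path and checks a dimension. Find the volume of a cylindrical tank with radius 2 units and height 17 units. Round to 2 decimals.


Shape: cylinder
Radius r = 2 units, Height h = 17 units
Formula: V = pi * r^2 * h
r^2 = 4
V = pi * 4 * 17
V = 68 * pi
V = 213.63
213.63 units^3


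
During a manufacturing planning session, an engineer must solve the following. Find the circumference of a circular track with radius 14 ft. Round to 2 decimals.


Shape: circle
Radius r = 14 ft
Formula: C = 2 * pi * r
C = 2 * pi * 14
C = 28 * pi
C = 87.96
87.96 ft
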